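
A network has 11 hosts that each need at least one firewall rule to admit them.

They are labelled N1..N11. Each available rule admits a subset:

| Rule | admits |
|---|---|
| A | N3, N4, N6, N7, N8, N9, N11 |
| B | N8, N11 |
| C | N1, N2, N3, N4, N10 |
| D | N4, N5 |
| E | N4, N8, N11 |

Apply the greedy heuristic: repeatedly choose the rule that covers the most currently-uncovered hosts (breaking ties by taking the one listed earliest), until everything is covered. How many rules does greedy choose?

Greedy: pick A (covers 7 new) → pick C (covers 3 new) → pick D (covers 1 new). Total picks: 3.

3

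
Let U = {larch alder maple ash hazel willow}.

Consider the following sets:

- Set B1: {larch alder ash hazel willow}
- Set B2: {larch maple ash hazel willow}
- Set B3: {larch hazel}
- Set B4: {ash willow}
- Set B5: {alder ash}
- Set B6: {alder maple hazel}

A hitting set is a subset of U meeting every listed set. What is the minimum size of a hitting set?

2

The 2 elements {ash, hazel} hit every set.
The sets B3, B4 are pairwise disjoint, so any hitting set needs a separate element for each — at least 2. Hence 2 is optimal.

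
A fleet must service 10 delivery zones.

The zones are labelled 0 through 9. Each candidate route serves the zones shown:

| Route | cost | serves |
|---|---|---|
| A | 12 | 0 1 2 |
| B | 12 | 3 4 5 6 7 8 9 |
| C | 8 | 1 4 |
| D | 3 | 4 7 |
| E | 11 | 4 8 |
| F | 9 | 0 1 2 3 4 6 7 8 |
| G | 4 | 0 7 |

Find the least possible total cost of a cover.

21

B, F together cover every zone (B ∪ F = {0, 1, 2, 3, 4, 5, 6, 7, 8, 9}); total cost 12 + 9 = 21.
No covering selection has total cost below 21.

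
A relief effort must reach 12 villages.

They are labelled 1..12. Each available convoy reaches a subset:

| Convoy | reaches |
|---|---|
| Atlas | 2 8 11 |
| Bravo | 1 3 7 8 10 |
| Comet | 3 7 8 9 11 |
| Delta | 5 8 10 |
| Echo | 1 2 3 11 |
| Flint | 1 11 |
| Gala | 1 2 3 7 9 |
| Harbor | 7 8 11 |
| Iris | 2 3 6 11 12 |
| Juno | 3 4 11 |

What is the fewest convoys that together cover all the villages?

Take {Delta, Gala, Iris, Juno}. Their union is {1, 2, 3, 4, 5, 6, 7, 8, 9, 10, 11, 12}, which is all 12 villages.
Only Juno contains 4, so Juno is forced; the remaining 9 villages need at least 3 more convoys (each remaining convoy adds at most 4) — so at least 4 convoys are needed, and 4 is optimal.

4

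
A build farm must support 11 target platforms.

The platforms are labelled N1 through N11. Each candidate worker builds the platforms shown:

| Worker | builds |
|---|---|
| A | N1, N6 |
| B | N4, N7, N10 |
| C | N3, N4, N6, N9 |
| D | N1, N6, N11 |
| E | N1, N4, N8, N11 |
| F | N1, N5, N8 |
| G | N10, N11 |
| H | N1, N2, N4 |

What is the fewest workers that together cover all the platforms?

Take {B, C, E, F, H}. Their union is {N1, N2, N3, N4, N5, N6, N7, N8, N9, N10, N11}, which is all 11 platforms.
No 4 of the 8 workers cover everything (all 70 combinations miss at least one platform), so 5 is optimal.

5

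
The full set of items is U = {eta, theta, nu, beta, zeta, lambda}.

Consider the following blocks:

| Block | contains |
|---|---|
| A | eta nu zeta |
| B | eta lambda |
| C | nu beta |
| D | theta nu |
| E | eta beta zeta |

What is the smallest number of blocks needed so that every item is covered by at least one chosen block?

3

Take {B, D, E}. Their union is {eta, theta, nu, beta, zeta, lambda}, which is all 6 items.
Only D contains theta, so D is forced; the remaining 4 items need at least 2 more blocks (each remaining block adds at most 3) — so at least 3 blocks are needed, and 3 is optimal.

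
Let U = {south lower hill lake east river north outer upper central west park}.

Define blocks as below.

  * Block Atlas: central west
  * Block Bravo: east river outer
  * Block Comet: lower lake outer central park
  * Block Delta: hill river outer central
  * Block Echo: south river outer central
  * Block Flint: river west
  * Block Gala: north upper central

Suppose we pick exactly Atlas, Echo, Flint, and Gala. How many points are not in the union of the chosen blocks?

Union of Atlas, Echo, Flint, Gala = {south, river, north, outer, upper, central, west}.
Not covered: lower, hill, lake, east, park — 5 points.

5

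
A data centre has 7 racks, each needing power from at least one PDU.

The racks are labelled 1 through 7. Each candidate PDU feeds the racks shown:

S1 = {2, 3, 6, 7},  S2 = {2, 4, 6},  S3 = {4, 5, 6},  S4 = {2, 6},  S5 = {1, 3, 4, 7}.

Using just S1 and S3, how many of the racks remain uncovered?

Union of S1, S3 = {2, 3, 4, 5, 6, 7}.
Not covered: 1 — 1 rack.

1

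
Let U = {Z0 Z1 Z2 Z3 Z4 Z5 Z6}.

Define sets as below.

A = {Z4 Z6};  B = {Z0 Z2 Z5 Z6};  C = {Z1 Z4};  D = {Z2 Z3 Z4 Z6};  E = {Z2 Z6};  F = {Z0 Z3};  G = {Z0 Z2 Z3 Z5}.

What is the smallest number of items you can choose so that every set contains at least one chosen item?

3

The 3 items {Z0, Z4, Z6} hit every set.
The sets C, E, F are pairwise disjoint, so any hitting set needs a separate item for each — at least 3. Hence 3 is optimal.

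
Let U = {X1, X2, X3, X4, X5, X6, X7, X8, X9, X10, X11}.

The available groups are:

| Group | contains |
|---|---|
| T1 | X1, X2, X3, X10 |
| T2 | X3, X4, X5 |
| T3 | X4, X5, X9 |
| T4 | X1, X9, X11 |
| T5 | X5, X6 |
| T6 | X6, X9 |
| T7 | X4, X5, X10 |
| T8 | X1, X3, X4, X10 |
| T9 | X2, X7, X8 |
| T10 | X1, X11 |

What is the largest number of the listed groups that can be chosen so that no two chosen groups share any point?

T2, T6, T9, T10 are pairwise disjoint (T2={X3,X4,X5}; T6={X6,X9}; T9={X2,X7,X8}; T10={X1,X11}).
Every remaining group overlaps one of these, and no 5 of the listed groups are pairwise disjoint, so 4 is the maximum.

4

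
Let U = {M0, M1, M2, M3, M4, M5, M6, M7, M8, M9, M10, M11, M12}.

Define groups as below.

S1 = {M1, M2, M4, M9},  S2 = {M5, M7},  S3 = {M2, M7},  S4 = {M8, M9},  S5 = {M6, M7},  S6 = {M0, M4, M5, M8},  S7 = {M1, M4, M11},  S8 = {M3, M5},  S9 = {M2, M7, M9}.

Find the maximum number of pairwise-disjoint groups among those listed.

S4, S5, S7, S8 are pairwise disjoint (S4={M8,M9}; S5={M6,M7}; S7={M1,M4,M11}; S8={M3,M5}).
Every remaining group overlaps one of these, and no 5 of the listed groups are pairwise disjoint, so 4 is the maximum.

4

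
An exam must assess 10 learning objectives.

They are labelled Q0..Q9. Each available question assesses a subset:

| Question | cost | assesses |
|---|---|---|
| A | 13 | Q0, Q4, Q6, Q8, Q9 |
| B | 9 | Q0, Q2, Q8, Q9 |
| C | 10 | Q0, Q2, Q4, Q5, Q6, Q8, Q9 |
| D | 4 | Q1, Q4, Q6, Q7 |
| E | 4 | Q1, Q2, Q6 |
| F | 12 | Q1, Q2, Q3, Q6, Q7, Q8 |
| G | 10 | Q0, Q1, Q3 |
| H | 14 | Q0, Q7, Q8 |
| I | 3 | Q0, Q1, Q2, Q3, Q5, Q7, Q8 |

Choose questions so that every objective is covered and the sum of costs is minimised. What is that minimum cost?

C, I together cover every objective (C ∪ I = {Q0, Q1, Q2, Q3, Q4, Q5, Q6, Q7, Q8, Q9}); total cost 10 + 3 = 13.
The greedy pick I, D, B costs 16; no covering selection beats 13.

13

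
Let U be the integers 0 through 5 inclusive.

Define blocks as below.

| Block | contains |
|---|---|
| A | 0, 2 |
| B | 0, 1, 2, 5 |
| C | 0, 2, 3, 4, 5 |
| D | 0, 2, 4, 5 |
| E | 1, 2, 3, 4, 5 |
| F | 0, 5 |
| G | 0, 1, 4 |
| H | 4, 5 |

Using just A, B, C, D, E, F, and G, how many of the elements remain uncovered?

Union of A, B, C, D, E, F, G = {0, 1, 2, 3, 4, 5} — that's every element, so 0 are uncovered.

0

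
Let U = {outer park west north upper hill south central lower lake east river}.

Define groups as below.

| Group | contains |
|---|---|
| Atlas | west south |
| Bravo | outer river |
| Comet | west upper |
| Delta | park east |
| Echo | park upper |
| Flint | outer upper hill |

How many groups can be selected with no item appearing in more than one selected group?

Atlas, Delta, Flint are pairwise disjoint (Atlas={west,south}; Delta={park,east}; Flint={outer,upper,hill}).
Every remaining group overlaps one of these, and no 4 of the listed groups are pairwise disjoint, so 3 is the maximum.

3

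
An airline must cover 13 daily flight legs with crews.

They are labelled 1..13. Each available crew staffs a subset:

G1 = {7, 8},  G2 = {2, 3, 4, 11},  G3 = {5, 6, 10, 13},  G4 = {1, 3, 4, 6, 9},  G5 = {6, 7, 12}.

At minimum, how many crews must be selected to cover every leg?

5

G1 and G2 and G3 and G4 and G5 together: G1 ∪ G2 ∪ G3 ∪ G4 ∪ G5 = {1, 2, 3, 4, 5, 6, 7, 8, 9, 10, 11, 12, 13} — every leg is covered.
No 4 of the 5 crews cover everything (all 5 combinations miss at least one leg), so 5 is optimal.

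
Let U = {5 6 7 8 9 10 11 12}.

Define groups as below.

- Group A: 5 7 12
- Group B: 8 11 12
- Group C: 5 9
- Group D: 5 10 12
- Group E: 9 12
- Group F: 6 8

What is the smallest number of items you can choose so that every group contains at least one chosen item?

3

Take H = {5, 8, 12}. Each listed group contains at least one of these, so H is a hitting set of size 3.
No choice of 2 items meets every group, so 3 is the minimum.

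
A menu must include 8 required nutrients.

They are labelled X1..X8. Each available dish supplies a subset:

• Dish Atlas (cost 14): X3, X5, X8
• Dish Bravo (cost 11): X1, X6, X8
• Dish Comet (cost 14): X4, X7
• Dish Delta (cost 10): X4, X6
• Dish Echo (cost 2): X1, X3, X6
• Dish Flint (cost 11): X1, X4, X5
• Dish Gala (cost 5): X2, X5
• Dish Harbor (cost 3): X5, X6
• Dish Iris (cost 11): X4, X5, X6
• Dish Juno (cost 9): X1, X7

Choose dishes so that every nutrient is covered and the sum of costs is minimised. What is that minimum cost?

Bravo, Comet, Echo, Gala together cover every nutrient (Bravo ∪ Comet ∪ Echo ∪ Gala = {X1, X2, X3, X4, X5, X6, X7, X8}); total cost 11 + 14 + 2 + 5 = 32.
No covering selection has total cost below 32.

32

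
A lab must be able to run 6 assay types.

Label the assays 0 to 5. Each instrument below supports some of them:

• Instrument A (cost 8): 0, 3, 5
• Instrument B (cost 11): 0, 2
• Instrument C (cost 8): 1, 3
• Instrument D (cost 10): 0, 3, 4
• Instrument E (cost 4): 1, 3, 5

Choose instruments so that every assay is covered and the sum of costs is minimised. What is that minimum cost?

B, D, E together cover every assay (B ∪ D ∪ E = {0, 1, 2, 3, 4, 5}); total cost 11 + 10 + 4 = 25.
No covering selection has total cost below 25.

25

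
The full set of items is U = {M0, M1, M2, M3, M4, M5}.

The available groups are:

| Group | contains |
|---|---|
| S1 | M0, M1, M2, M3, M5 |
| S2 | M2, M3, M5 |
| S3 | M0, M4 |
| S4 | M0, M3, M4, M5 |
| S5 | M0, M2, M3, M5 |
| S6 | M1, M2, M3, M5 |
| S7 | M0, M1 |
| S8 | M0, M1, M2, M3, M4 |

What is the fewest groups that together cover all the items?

2

S3 and S6 together: S3 ∪ S6 = {M0, M1, M2, M3, M4, M5} — every item is covered.
No single group has all 6 items (the largest, S1, has 5), so 2 is optimal.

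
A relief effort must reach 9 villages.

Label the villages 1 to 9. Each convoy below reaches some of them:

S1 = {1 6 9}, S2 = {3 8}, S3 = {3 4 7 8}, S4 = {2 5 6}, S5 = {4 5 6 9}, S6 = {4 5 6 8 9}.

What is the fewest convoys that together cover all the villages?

Take {S1, S3, S4}. Their union is {1, 2, 3, 4, 5, 6, 7, 8, 9}, which is all 9 villages.
Only S1 contains 1, so S1 is forced; the remaining 6 villages need at least 2 more convoys (each remaining convoy adds at most 4) — so at least 3 convoys are needed, and 3 is optimal.

3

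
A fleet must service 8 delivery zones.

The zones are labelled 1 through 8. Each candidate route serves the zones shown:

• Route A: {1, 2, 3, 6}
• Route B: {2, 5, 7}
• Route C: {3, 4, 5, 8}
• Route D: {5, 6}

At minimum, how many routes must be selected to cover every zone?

A and B and C together: A ∪ B ∪ C = {1, 2, 3, 4, 5, 6, 7, 8} — every zone is covered.
Only A contains 1, so A is forced; the remaining 4 zones need at least 2 more routes (each remaining route adds at most 3) — so at least 3 routes are needed, and 3 is optimal.

3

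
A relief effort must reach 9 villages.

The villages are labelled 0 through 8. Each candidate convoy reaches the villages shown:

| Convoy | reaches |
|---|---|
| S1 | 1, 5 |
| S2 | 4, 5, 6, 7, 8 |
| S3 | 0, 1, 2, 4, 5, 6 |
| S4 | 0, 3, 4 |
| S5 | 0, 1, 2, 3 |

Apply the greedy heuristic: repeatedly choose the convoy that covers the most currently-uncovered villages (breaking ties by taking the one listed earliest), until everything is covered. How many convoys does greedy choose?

Greedy: pick S3 (covers 6 new) → pick S2 (covers 2 new) → pick S4 (covers 1 new). Total picks: 3.
(The true minimum cover uses only 2 convoys, so greedy is not optimal here.)

3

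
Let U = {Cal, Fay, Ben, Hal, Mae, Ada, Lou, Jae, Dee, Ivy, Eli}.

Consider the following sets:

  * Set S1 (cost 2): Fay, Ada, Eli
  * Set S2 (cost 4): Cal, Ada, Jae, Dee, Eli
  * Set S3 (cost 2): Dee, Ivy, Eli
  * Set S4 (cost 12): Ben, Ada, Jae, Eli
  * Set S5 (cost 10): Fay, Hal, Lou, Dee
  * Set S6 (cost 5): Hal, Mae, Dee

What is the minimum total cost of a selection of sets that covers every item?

S2, S3, S4, S5, S6 together cover every item (S2 ∪ S3 ∪ S4 ∪ S5 ∪ S6 = {Cal, Fay, Ben, Hal, Mae, Ada, Lou, Jae, Dee, Ivy, Eli}); total cost 4 + 2 + 12 + 10 + 5 = 33.
The greedy pick S1, S3, S2, S6, S5, S4 costs 35; no covering selection beats 33.

33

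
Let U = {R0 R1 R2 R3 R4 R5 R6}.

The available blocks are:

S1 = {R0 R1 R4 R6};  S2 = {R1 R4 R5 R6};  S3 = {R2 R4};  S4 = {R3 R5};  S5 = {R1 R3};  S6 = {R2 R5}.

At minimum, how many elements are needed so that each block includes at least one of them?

3

The 3 elements {R2, R3, R4} hit every block.
No choice of 2 elements meets every block, so 3 is the minimum.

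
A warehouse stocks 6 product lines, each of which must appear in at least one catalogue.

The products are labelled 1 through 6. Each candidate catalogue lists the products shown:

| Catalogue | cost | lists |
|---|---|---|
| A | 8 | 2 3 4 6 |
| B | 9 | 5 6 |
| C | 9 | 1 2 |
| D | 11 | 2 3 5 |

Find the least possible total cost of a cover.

26

A, B, C together cover every product (A ∪ B ∪ C = {1, 2, 3, 4, 5, 6}); total cost 8 + 9 + 9 = 26.
No covering selection has total cost below 26.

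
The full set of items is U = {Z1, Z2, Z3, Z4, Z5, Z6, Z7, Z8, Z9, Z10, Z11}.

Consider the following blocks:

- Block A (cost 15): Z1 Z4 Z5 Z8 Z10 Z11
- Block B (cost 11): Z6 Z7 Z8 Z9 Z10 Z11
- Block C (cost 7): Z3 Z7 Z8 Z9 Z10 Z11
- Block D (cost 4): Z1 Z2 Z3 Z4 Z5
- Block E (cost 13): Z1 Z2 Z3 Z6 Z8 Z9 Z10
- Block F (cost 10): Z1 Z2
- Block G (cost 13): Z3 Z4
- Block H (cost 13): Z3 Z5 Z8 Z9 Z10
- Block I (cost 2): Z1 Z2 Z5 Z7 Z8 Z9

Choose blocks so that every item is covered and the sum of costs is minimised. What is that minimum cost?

15

B, D together cover every item (B ∪ D = {Z1, Z2, Z3, Z4, Z5, Z6, Z7, Z8, Z9, Z10, Z11}); total cost 11 + 4 = 15.
The greedy pick I, D, C, B costs 24; no covering selection beats 15.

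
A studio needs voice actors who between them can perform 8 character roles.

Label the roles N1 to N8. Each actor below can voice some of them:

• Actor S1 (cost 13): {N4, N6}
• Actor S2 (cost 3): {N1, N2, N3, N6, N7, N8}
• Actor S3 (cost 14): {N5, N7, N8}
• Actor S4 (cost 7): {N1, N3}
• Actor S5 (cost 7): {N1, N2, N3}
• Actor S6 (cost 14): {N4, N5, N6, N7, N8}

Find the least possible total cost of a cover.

S2, S6 together cover every role (S2 ∪ S6 = {N1, N2, N3, N4, N5, N6, N7, N8}); total cost 3 + 14 = 17.
No covering selection has total cost below 17.

17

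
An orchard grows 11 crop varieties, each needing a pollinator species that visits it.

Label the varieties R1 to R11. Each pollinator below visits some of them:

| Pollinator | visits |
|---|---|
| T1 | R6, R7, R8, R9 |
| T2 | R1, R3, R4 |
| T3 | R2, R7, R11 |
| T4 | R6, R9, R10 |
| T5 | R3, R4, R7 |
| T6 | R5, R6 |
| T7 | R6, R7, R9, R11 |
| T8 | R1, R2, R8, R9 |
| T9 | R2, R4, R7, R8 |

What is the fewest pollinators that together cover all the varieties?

5

T2 and T4 and T6 and T7 and T9 together: T2 ∪ T4 ∪ T6 ∪ T7 ∪ T9 = {R1, R2, R3, R4, R5, R6, R7, R8, R9, R10, R11} — every variety is covered.
No 4 of the 9 pollinators cover everything (all 126 combinations miss at least one variety), so 5 is optimal.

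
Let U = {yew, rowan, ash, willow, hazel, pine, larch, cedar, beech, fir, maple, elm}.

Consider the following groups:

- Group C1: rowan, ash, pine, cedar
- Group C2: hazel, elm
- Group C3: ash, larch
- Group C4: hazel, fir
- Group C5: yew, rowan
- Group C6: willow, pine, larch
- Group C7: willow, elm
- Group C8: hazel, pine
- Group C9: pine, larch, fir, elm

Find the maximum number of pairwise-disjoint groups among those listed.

C3, C5, C7, C8 are pairwise disjoint (C3={ash,larch}; C5={yew,rowan}; C7={willow,elm}; C8={hazel,pine}).
Every remaining group overlaps one of these, and no 5 of the listed groups are pairwise disjoint, so 4 is the maximum.

4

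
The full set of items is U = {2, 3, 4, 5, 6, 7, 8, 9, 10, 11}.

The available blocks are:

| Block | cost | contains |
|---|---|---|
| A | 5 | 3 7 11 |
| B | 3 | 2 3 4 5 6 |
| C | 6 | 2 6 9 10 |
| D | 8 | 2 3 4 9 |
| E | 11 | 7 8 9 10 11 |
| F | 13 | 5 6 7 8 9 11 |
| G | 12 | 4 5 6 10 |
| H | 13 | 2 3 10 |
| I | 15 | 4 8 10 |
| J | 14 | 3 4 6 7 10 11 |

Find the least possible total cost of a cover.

14

B, E together cover every item (B ∪ E = {2, 3, 4, 5, 6, 7, 8, 9, 10, 11}); total cost 3 + 11 = 14.
No covering selection has total cost below 14.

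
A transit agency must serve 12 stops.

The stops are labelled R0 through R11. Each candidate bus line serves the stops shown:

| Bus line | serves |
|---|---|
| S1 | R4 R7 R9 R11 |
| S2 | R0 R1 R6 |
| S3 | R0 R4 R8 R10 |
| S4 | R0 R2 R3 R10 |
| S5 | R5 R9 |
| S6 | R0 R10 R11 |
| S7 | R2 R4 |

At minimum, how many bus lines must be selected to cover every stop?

5

Take {S1, S2, S3, S4, S5}. Their union is {R0, R1, R2, R3, R4, R5, R6, R7, R8, R9, R10, R11}, which is all 12 stops.
No 4 of the 7 bus lines cover everything (all 35 combinations miss at least one stop), so 5 is optimal.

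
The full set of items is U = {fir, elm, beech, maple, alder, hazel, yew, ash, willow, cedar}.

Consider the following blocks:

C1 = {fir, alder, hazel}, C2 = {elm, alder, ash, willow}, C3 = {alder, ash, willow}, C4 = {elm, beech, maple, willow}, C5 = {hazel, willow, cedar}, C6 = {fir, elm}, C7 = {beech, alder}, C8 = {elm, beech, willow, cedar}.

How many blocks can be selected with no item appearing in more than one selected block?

3

C5, C6, C7 are pairwise disjoint (C5={hazel,willow,cedar}; C6={fir,elm}; C7={beech,alder}).
Every remaining block overlaps one of these, and no 4 of the listed blocks are pairwise disjoint, so 3 is the maximum.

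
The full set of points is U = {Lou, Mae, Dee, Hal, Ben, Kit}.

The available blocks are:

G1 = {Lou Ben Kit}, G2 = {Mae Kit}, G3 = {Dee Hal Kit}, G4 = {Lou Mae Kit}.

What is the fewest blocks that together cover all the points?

Take {G1, G2, G3}. Their union is {Lou, Mae, Dee, Hal, Ben, Kit}, which is all 6 points.
Only G3 contains Dee, so G3 is forced; the remaining 3 points need at least 2 more blocks (each remaining block adds at most 2) — so at least 3 blocks are needed, and 3 is optimal.

3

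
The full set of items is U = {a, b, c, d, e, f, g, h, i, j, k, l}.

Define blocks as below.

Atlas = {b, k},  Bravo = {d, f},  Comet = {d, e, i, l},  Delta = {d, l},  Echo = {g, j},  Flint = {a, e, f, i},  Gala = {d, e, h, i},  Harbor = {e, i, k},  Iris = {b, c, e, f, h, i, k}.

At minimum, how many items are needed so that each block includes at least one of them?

Take T = {d, e, g, k}. Each listed block contains at least one of these, so T is a hitting set of size 4.
The blocks Atlas, Delta, Echo, Flint are pairwise disjoint, so any hitting set needs a separate item for each — at least 4. Hence 4 is optimal.

4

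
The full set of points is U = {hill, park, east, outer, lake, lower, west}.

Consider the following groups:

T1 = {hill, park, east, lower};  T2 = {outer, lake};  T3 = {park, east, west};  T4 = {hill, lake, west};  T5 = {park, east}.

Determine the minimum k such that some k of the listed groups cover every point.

T1, T2, and T3 cover everything between them: the union {hill, park, east, outer, lake, lower, west} is all of U.
Only T2 contains outer, so T2 is forced; the remaining 5 points need at least 2 more groups (each remaining group adds at most 4) — so at least 3 groups are needed, and 3 is optimal.

3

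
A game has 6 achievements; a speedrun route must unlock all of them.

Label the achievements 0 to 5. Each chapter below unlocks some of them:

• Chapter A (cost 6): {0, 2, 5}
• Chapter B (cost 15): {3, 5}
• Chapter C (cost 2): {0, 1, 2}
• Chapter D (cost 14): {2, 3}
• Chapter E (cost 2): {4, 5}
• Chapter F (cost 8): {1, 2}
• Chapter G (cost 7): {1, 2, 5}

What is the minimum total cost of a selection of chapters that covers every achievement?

18

C, D, E together cover every achievement (C ∪ D ∪ E = {0, 1, 2, 3, 4, 5}); total cost 2 + 14 + 2 = 18.
No covering selection has total cost below 18.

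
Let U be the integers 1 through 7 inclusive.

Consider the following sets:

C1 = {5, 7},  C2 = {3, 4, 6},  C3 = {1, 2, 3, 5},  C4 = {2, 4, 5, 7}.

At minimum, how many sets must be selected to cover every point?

3

Take {C1, C2, C3}. Their union is {1, 2, 3, 4, 5, 6, 7}, which is all 7 points.
Only C3 contains 1, so C3 is forced; the remaining 3 points need at least 2 more sets (each remaining set adds at most 2) — so at least 3 sets are needed, and 3 is optimal.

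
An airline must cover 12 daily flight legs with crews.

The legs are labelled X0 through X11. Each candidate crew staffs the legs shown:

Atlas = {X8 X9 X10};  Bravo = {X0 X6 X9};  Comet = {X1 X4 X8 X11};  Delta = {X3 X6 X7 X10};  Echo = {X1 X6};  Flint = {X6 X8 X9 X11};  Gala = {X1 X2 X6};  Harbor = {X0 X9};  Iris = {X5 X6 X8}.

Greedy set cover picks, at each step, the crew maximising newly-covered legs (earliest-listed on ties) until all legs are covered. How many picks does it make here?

Greedy: pick Comet (covers 4 new) → pick Delta (covers 4 new) → pick Bravo (covers 2 new) → pick Gala (covers 1 new) → pick Iris (covers 1 new). Total picks: 5.

5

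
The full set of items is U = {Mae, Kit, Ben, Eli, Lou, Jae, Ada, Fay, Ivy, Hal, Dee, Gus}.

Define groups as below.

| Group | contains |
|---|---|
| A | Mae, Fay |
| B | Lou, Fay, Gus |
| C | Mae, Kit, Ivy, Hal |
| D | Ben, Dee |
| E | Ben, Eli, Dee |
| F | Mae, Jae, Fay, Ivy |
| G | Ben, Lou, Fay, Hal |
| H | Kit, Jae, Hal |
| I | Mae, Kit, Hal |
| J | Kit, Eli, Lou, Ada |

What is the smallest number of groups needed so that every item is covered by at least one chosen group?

Take {B, E, F, H, J}. Their union is {Mae, Kit, Ben, Eli, Lou, Jae, Ada, Fay, Ivy, Hal, Dee, Gus}, which is all 12 items.
No 4 of the 10 groups cover everything (all 210 combinations miss at least one item), so 5 is optimal.

5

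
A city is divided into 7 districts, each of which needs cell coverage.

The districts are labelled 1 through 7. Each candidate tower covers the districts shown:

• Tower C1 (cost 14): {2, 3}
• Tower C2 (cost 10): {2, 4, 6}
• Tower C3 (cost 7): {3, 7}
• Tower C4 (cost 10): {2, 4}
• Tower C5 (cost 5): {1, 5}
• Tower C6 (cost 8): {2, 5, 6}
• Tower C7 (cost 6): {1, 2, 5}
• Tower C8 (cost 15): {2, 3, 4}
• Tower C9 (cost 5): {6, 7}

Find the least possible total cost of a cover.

C2, C3, C5 together cover every district (C2 ∪ C3 ∪ C5 = {1, 2, 3, 4, 5, 6, 7}); total cost 10 + 7 + 5 = 22.
The greedy pick C7, C9, C3, C2 costs 28; no covering selection beats 22.

22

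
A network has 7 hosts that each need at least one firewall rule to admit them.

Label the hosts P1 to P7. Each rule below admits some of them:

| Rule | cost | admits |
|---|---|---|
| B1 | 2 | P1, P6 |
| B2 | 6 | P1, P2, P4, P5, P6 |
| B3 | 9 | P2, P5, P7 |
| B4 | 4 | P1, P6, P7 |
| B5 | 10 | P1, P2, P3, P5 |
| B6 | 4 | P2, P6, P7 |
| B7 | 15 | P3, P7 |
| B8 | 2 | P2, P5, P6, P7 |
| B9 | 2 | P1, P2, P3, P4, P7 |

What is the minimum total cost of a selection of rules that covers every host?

4

B8, B9 together cover every host (B8 ∪ B9 = {P1, P2, P3, P4, P5, P6, P7}); total cost 2 + 2 = 4.
No covering selection has total cost below 4.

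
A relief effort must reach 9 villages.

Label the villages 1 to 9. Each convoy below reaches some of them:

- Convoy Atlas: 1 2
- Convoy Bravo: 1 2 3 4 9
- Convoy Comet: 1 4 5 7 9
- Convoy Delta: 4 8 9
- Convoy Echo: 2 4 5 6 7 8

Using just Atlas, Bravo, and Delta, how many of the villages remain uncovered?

Union of Atlas, Bravo, Delta = {1, 2, 3, 4, 8, 9}.
Not covered: 5, 6, 7 — 3 villages.

3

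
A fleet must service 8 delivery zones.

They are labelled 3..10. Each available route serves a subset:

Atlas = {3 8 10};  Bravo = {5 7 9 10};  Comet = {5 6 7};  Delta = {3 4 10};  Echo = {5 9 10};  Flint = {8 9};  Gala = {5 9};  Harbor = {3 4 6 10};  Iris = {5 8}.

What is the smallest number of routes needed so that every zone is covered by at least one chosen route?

3

Take {Bravo, Flint, Harbor}. Their union is {3, 4, 5, 6, 7, 8, 9, 10}, which is all 8 zones.
No 2 of the 9 routes cover everything (all 36 combinations miss at least one zone), so 3 is optimal.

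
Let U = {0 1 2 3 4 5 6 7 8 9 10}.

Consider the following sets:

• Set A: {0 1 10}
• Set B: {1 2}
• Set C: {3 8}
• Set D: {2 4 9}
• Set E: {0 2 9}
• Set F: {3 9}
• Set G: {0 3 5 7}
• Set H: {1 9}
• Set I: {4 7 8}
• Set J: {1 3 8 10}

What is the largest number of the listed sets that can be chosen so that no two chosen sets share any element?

A, F, I are pairwise disjoint (A={0,1,10}; F={3,9}; I={4,7,8}).
Every remaining set overlaps one of these, and no 4 of the listed sets are pairwise disjoint, so 3 is the maximum.

3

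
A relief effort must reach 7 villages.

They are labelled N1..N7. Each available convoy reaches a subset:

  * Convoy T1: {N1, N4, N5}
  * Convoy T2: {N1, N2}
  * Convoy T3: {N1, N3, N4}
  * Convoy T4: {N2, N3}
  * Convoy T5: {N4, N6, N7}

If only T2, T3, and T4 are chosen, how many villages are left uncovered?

Union of T2, T3, T4 = {N1, N2, N3, N4}.
Not covered: N5, N6, N7 — 3 villages.

3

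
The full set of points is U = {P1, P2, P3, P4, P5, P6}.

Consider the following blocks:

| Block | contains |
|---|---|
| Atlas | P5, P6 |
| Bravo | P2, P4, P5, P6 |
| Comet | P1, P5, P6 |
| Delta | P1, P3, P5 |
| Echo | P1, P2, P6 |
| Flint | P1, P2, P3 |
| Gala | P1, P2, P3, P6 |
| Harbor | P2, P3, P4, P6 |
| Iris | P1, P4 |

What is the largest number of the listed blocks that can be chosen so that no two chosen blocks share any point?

Atlas, Flint are pairwise disjoint (Atlas={P5,P6}; Flint={P1,P2,P3}).
Every remaining block overlaps one of these, and no 3 of the listed blocks are pairwise disjoint, so 2 is the maximum.

2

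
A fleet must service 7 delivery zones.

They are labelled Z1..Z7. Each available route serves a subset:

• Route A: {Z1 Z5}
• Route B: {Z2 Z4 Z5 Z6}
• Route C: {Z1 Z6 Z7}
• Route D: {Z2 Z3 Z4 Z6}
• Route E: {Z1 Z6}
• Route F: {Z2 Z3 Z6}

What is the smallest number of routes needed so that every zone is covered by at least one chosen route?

3

A and C and D together: A ∪ C ∪ D = {Z1, Z2, Z3, Z4, Z5, Z6, Z7} — every zone is covered.
Only C contains Z7, so C is forced; the remaining 4 zones need at least 2 more routes (each remaining route adds at most 3) — so at least 3 routes are needed, and 3 is optimal.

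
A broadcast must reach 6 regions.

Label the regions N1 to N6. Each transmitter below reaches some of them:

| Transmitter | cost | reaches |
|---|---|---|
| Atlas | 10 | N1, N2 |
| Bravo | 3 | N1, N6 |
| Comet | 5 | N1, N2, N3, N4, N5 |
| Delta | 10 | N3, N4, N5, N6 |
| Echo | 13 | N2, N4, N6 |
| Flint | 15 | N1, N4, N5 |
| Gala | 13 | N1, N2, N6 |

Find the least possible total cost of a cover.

Bravo, Comet together cover every region (Bravo ∪ Comet = {N1, N2, N3, N4, N5, N6}); total cost 3 + 5 = 8.
No covering selection has total cost below 8.

8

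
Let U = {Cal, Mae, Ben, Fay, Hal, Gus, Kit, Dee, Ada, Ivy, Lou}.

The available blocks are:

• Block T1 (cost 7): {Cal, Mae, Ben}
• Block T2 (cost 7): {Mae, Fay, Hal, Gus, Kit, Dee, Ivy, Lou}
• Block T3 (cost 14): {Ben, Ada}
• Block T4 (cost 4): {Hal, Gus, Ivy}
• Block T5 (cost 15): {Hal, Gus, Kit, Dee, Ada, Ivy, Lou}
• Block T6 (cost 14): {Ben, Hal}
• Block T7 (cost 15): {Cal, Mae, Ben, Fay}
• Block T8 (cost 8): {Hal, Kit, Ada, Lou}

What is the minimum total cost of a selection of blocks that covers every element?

T1, T2, T8 together cover every element (T1 ∪ T2 ∪ T8 = {Cal, Mae, Ben, Fay, Hal, Gus, Kit, Dee, Ada, Ivy, Lou}); total cost 7 + 7 + 8 = 22.
No covering selection has total cost below 22.

22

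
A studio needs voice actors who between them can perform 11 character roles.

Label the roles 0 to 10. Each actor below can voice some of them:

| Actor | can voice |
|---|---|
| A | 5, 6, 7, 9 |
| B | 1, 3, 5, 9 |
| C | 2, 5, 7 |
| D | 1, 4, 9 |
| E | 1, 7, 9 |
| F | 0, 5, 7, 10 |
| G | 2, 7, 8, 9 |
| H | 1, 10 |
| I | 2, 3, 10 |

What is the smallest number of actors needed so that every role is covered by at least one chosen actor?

Take {A, B, D, F, G}. Their union is {0, 1, 2, 3, 4, 5, 6, 7, 8, 9, 10}, which is all 11 roles.
No 4 of the 9 actors cover everything (all 126 combinations miss at least one role), so 5 is optimal.

5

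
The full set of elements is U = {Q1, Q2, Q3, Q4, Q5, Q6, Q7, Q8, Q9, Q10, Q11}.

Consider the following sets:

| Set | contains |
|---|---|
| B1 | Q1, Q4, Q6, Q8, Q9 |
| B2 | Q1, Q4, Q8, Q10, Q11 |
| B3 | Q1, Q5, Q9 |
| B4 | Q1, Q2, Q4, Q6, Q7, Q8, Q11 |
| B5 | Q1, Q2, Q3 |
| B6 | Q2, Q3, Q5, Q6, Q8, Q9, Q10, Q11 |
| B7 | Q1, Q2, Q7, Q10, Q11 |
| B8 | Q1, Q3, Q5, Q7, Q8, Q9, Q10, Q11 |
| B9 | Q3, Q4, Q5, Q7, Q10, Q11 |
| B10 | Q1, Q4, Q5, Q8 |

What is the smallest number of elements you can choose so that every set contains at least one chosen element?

The 2 elements {Q1, Q3} hit every set.
No single element lies in every set, so at least 2 are needed and 2 is optimal.

2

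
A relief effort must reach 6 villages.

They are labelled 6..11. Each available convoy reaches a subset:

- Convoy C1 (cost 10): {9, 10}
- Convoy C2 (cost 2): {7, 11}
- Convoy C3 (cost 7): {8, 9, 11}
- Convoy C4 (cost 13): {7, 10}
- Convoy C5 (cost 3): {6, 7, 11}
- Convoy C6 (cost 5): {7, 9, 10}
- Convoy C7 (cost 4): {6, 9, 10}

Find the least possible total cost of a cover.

C2, C3, C7 together cover every village (C2 ∪ C3 ∪ C7 = {6, 7, 8, 9, 10, 11}); total cost 2 + 7 + 4 = 13.
No covering selection has total cost below 13.

13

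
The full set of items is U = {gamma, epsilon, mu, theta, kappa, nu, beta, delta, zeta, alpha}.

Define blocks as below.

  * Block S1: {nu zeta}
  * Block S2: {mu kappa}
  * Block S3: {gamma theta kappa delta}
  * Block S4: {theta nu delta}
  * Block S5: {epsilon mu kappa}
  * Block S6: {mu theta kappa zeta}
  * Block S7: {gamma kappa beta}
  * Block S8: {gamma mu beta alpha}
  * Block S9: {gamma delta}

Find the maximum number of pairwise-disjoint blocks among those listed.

3

S1, S2, S9 are pairwise disjoint (S1={nu,zeta}; S2={mu,kappa}; S9={gamma,delta}).
Every remaining block overlaps one of these, and no 4 of the listed blocks are pairwise disjoint, so 3 is the maximum.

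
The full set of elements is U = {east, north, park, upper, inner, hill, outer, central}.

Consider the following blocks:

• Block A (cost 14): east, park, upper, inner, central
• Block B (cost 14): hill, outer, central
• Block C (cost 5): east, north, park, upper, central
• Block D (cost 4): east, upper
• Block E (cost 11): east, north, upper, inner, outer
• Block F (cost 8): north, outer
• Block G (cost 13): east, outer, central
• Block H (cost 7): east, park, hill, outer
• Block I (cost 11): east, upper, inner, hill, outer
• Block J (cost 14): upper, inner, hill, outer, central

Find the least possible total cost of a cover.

C, I together cover every element (C ∪ I = {east, north, park, upper, inner, hill, outer, central}); total cost 5 + 11 = 16.
The greedy pick C, H, E costs 23; no covering selection beats 16.

16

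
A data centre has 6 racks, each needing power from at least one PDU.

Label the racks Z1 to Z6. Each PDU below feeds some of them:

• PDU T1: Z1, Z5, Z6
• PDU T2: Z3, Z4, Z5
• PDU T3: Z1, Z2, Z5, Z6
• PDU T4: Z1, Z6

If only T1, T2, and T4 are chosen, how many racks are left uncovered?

1

Union of T1, T2, T4 = {Z1, Z3, Z4, Z5, Z6}.
Not covered: Z2 — 1 rack.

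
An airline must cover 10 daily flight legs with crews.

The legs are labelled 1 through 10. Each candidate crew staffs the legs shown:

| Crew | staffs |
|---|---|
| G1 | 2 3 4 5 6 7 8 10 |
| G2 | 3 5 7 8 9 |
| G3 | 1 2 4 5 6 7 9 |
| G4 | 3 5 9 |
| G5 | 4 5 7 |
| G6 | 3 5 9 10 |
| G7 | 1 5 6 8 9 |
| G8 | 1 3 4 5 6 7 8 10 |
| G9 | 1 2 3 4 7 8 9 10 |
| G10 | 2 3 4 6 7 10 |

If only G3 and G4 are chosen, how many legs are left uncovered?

Union of G3, G4 = {1, 2, 3, 4, 5, 6, 7, 9}.
Not covered: 8, 10 — 2 legs.

2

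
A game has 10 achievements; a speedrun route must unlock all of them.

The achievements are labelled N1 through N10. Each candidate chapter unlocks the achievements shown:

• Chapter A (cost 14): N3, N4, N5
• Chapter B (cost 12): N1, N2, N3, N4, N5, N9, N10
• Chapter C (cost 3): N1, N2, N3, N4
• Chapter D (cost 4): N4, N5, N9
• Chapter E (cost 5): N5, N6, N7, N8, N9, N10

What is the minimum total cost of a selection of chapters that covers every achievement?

C, E together cover every achievement (C ∪ E = {N1, N2, N3, N4, N5, N6, N7, N8, N9, N10}); total cost 3 + 5 = 8.
No covering selection has total cost below 8.

8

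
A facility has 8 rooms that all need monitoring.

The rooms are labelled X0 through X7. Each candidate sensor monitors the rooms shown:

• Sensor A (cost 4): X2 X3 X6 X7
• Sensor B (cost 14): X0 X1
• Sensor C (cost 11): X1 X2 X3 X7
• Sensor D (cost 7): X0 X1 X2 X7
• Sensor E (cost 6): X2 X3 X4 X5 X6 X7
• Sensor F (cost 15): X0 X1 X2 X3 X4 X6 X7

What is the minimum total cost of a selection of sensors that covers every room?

13

D, E together cover every room (D ∪ E = {X0, X1, X2, X3, X4, X5, X6, X7}); total cost 7 + 6 = 13.
The greedy pick A, E, D costs 17; no covering selection beats 13.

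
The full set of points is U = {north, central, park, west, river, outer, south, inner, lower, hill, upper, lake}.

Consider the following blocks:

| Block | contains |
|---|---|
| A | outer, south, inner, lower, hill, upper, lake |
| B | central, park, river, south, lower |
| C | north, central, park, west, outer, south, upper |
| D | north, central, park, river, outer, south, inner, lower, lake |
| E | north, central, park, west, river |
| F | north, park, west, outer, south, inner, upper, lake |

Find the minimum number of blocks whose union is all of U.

A and E cover everything between them: the union {north, central, park, west, river, outer, south, inner, lower, hill, upper, lake} is all of U.
No single block has all 12 points (the largest, D, has 9), so 2 is optimal.

2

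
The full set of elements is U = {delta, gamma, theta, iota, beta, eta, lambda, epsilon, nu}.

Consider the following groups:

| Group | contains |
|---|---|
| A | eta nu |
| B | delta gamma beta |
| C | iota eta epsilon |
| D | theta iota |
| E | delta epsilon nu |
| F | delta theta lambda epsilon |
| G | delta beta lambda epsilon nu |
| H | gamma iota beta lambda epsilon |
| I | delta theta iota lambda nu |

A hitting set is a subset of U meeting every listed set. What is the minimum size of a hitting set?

Take T = {delta, iota, eta}. Each listed group contains at least one of these, so T is a hitting set of size 3.
The groups A, B, D are pairwise disjoint, so any hitting set needs a separate element for each — at least 3. Hence 3 is optimal.

3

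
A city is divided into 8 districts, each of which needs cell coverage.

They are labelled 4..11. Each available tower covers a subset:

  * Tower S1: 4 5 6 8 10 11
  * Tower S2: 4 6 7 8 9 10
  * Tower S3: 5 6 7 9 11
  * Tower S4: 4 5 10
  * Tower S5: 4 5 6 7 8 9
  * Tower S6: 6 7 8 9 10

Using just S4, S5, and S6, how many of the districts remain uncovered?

1

Union of S4, S5, S6 = {4, 5, 6, 7, 8, 9, 10}.
Not covered: 11 — 1 district.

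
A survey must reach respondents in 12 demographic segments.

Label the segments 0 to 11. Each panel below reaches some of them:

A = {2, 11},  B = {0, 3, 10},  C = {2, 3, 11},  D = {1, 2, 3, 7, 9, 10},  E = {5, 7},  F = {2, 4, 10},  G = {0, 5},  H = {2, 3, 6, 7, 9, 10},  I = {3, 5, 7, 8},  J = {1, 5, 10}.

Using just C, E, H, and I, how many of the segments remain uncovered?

3

Union of C, E, H, I = {2, 3, 5, 6, 7, 8, 9, 10, 11}.
Not covered: 0, 1, 4 — 3 segments.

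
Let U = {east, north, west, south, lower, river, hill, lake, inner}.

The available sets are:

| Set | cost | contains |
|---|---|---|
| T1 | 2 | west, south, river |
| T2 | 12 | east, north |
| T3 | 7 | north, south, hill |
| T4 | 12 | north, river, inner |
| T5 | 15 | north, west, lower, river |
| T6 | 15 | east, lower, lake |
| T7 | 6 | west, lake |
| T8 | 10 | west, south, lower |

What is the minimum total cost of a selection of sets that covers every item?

T1, T3, T4, T6 together cover every item (T1 ∪ T3 ∪ T4 ∪ T6 = {east, north, west, south, lower, river, hill, lake, inner}); total cost 2 + 7 + 12 + 15 = 36.
No covering selection has total cost below 36.

36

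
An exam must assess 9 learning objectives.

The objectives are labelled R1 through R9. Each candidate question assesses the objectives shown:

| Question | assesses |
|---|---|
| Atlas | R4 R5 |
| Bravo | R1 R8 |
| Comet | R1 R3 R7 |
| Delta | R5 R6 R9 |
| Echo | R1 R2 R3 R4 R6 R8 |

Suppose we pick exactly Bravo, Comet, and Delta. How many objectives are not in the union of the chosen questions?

Union of Bravo, Comet, Delta = {R1, R3, R5, R6, R7, R8, R9}.
Not covered: R2, R4 — 2 objectives.

2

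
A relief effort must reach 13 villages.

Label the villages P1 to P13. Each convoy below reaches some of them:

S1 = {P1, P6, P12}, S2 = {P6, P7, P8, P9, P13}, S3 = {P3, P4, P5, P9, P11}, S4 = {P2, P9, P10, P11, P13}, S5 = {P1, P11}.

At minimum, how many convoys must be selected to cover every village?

S1 and S2 and S3 and S4 together: S1 ∪ S2 ∪ S3 ∪ S4 = {P1, P2, P3, P4, P5, P6, P7, P8, P9, P10, P11, P12, P13} — every village is covered.
Only S4 contains P2, so S4 is forced; the remaining 8 villages need at least 3 more convoys (each remaining convoy adds at most 3) — so at least 4 convoys are needed, and 4 is optimal.

4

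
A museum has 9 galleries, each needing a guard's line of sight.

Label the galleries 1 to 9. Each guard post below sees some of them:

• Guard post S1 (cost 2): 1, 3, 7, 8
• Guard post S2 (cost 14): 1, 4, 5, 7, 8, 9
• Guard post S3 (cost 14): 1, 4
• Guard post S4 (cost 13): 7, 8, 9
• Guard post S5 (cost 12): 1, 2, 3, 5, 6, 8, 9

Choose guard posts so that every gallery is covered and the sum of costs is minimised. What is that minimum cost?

26

S2, S5 together cover every gallery (S2 ∪ S5 = {1, 2, 3, 4, 5, 6, 7, 8, 9}); total cost 14 + 12 = 26.
The greedy pick S1, S5, S2 costs 28; no covering selection beats 26.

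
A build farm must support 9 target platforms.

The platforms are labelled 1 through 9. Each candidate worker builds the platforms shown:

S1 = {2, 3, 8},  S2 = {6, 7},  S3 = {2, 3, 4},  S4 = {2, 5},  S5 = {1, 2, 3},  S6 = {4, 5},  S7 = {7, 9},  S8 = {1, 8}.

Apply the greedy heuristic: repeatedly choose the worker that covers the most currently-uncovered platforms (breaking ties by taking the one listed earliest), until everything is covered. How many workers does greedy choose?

Greedy: pick S1 (covers 3 new) → pick S2 (covers 2 new) → pick S6 (covers 2 new) → pick S5 (covers 1 new) → pick S7 (covers 1 new). Total picks: 5.

5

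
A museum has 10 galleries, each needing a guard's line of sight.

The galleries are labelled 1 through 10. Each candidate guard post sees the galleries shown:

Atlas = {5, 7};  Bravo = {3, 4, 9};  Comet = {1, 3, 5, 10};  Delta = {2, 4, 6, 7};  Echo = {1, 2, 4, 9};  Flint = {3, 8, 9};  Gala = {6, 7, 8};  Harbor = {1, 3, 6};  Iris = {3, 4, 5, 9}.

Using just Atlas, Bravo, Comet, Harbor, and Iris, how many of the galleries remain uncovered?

2

Union of Atlas, Bravo, Comet, Harbor, Iris = {1, 3, 4, 5, 6, 7, 9, 10}.
Not covered: 2, 8 — 2 galleries.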